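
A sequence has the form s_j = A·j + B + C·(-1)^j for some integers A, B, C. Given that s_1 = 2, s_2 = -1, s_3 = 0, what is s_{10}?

At j = 1, 2, 3: A + B - C = 2; 2A + B + C = -1; 3A + B - C = 0.
Subtracting the first from the second: A + 2C = -3.
Subtracting the second from the third: A - 2C = 1.
Solving: C = -1, A = -1, then B = 2.
Hence s_{10} = -1·10 + 2 + (-1)·1 = -9.

-9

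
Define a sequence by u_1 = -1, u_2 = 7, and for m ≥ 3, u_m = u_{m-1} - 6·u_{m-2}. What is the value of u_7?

709

Iterate the recurrence:
u_3 = 13; u_4 = -29; u_5 = -107; u_6 = 67; u_7 = 709.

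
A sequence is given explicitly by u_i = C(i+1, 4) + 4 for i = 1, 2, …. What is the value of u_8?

130

C(9, 4) = 126, so u_8 = 130.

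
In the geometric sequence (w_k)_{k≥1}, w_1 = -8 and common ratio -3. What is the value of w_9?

w_k = (-8)·(-3)^(k-1).
w_9 = (-8)·(-3)^8 = -52488.

-52488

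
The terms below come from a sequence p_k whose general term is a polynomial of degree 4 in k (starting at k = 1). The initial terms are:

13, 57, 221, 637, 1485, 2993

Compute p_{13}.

1st diffs: 44, 164, 416, 848, 1508.
2nd diffs: 120, 252, 432, 660.
3rd diffs: 132, 180, 228.
4th diffs: 48, 48 (constant).
So p_k = 2k^4 + 2k^3 - 2k^2 + 6k + 5.
Evaluating at k = 13 gives p_{13} = 61261.

61261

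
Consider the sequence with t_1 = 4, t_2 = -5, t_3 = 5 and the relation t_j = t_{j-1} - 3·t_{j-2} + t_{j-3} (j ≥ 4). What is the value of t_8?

Compute successive terms:
t_4 = 24, t_5 = 4, t_6 = -63, t_7 = -51, t_8 = 142.

142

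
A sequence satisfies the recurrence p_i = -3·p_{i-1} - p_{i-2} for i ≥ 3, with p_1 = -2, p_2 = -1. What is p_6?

p_3 = 5  p_4 = -14  p_5 = 37  p_6 = -97.

-97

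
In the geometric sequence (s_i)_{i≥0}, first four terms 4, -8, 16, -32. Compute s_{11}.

Common ratio r = -2.
s_i = 4·(-2)^(i-0).
s_{11} = 4·(-2)^11 = -8192.

-8192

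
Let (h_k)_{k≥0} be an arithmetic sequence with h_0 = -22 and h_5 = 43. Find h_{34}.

420

Common difference d = (43 - (-22)) / (5 - 0) = 13.
h_k = -22 + (k - 0)·13.
h_{34} = -22 + 34·13 = 420.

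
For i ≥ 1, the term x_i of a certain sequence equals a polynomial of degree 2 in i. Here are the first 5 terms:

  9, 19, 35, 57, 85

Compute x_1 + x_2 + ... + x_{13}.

1st diffs: 10, 16, 22, 28.
2nd diffs: 6, 6, 6 (constant).
Newton forward-difference form: x_i = 9 + 10·C(i-1,1) + 6·C(i-1,2).
Continuing: …, 119, 159, 205, 257, …, x_{13} = 525.
Summing i = 1..13 (13 terms) gives 2613.

2613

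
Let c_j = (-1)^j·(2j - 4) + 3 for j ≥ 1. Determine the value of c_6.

11

(-1)^6 = 1; 2j - 4 at j=6 is 8; so c_6 = 11.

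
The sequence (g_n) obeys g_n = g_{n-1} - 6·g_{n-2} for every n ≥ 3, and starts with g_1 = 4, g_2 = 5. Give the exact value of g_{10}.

Step forward from the initial values:
g_3 = -19, g_4 = -49, g_5 = 65, g_6 = 359, g_7 = -31, g_8 = -2185, g_9 = -1999, g_{10} = 11111.

11111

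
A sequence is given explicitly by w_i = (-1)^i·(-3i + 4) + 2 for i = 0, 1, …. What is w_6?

(-1)^6 = 1; -3i + 4 at i=6 is -14; so w_6 = -12.

-12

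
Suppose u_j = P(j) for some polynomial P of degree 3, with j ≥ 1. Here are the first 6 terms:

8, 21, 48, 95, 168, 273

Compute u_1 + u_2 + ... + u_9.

1st diffs: 13, 27, 47, 73, 105.
2nd diffs: 14, 20, 26, 32.
3rd diffs: 6, 6, 6 (constant).
Newton forward-difference form: u_j = 8 + 13·C(j-1,1) + 14·C(j-1,2) + 6·C(j-1,3).
Continuing: 416, 603, 840.
Summing j = 1..9 (9 terms) gives 2472.

2472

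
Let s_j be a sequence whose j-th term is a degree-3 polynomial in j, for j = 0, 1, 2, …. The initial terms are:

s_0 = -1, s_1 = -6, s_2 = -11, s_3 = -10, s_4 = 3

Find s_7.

174

1st diffs: -5, -5, 1, 13.
2nd diffs: 0, 6, 12.
3rd diffs: 6, 6 (constant).
Newton forward-difference form: s_j = -1 + (-5)·C(j,1) + 6·C(j,3).
At j = 7: j = 7, so s_7 = -1 - 35 + 210 = 174.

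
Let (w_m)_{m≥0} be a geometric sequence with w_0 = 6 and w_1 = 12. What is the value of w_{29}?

Common ratio r = 2.
w_m = 6·2^(m-0).
w_{29} = 6·2^29 = 3221225472.

3221225472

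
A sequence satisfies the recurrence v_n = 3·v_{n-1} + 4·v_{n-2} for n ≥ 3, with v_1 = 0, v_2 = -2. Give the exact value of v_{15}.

v_3 = -6, v_4 = -26, v_5 = -102, …, v_{12} = -1677722, v_{13} = -6710886, v_{14} = -26843546, v_{15} = -107374182.
(Characteristic roots are 4 and -1.)

-107374182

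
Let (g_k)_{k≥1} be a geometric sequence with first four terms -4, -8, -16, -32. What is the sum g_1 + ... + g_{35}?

-137438953468

Common ratio r = 2.
g_k = (-4)·2^(k-1).
S = (-4)·(2^35 - 1)/(2 - 1) = (-4)·(34359738368 - 1)/(1) = -137438953468.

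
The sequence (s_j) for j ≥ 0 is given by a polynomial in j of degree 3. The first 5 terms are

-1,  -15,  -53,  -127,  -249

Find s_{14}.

-6749

1st diffs: -14, -38, -74, -122.
2nd diffs: -24, -36, -48.
3rd diffs: -12, -12 (constant).
Newton forward-difference form: s_j = -1 + (-14)·C(j,1) + (-24)·C(j,2) + (-12)·C(j,3).
At j = 14: j = 14, so s_{14} = -1 - 196 - 2184 - 4368 = -6749.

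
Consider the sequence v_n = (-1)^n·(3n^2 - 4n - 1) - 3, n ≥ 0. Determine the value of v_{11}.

(-1)^11 = -1; 3n^2 - 4n - 1 at n=11 is 318; so v_{11} = -321.

-321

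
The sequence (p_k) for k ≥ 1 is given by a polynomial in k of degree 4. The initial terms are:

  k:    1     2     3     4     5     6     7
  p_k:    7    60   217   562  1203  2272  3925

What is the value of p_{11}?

20337

1st diffs: 53, 157, 345, 641, 1069, 1653.
2nd diffs: 104, 188, 296, 428, 584.
3rd diffs: 84, 108, 132, 156.
4th diffs: 24, 24, 24 (constant).
So p_k = k^4 + 4k^3 + 3k^2 + k - 2.
Evaluating at k = 11 gives p_{11} = 20337.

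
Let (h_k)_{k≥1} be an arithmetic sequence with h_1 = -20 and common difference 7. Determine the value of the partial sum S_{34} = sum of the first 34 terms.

3247

h_k = -20 + (k - 1)·7.
h_{34} = 211; S = 34·(-20 + 211)/2 = 3247.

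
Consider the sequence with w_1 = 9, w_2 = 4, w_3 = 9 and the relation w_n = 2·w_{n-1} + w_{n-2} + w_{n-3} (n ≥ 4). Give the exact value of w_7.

Iterate the recurrence:
w_4 = 31  w_5 = 75  w_6 = 190  w_7 = 486.

486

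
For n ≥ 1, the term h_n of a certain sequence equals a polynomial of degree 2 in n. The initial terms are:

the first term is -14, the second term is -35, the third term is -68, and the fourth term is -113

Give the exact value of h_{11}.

-764

1st diffs: -21, -33, -45.
2nd diffs: -12, -12 (constant).
Newton forward-difference form: h_n = -14 + (-21)·C(n-1,1) + (-12)·C(n-1,2).
At n = 11: n-1 = 10, so h_{11} = -14 - 210 - 540 = -764.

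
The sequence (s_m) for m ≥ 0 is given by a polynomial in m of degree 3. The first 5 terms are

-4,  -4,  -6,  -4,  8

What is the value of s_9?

428

1st diffs: 0, -2, 2, 12.
2nd diffs: -2, 4, 10.
3rd diffs: 6, 6 (constant).
So s_m = m^3 - 4m^2 + 3m - 4.
Evaluating at m = 9 gives s_9 = 428.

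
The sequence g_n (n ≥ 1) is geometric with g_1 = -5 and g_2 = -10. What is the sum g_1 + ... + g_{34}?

-85899345915

Common ratio r = 2.
g_n = (-5)·2^(n-1).
S = (-5)·(2^34 - 1)/(2 - 1) = (-5)·(17179869184 - 1)/(1) = -85899345915.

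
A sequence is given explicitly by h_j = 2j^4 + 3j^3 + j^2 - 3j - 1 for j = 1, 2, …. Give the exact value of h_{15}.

h_{15} = 2·15^4 + 3·15^3 + 1·15^2 - 3·15 - 1 = 111554.

111554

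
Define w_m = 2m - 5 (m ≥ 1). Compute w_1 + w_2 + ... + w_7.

21

Over m = 1..7: Σm = 28.
Total = (2)·28 + (-5)·7 = 21.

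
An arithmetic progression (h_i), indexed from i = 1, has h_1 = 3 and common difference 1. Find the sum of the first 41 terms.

943

h_i = 3 + (i - 1)·1.
h_{41} = 43; S = 41·(3 + 43)/2 = 943.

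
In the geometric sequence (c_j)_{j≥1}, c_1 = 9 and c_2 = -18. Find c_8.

-1152

Common ratio r = -2.
c_j = 9·(-2)^(j-1).
c_8 = 9·(-2)^7 = -1152.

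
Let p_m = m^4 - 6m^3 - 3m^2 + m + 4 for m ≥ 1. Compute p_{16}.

p_{16} = 1·16^4 - 6·16^3 - 3·16^2 + 1·16 + 4 = 40212.

40212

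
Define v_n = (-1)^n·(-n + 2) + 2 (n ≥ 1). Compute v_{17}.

17

(-1)^17 = -1; -n + 2 at n=17 is -15; so v_{17} = 17.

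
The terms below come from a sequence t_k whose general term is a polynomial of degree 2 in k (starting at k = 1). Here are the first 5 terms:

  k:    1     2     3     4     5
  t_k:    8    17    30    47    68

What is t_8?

155

1st diffs: 9, 13, 17, 21.
2nd diffs: 4, 4, 4 (constant).
So t_k = 2k^2 + 3k + 3.
Evaluating at k = 8 gives t_8 = 155.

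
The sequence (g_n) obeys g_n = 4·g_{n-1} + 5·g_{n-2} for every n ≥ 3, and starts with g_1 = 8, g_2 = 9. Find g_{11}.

Step forward from the initial values:
g_3 = 76; g_4 = 349; g_5 = 1776; g_6 = 8849; g_7 = 44276; g_8 = 221349; g_9 = 1106776; g_{10} = 5533849; g_{11} = 27669276.
(Characteristic roots are 5 and -1.)

27669276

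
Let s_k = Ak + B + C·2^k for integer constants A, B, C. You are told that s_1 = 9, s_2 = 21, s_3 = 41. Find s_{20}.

4194381

The three given values yield: A + B + 2C = 9; 2A + B + 4C = 21; 3A + B + 8C = 41.
Subtracting the first from the second: A + 2C = 12.
Subtracting the second from the third: A + 4C = 20.
Solving: C = 4, A = 4, then B = -3.
Therefore s_{20} = 80 + (-3) + 4·1048576 = 4194381.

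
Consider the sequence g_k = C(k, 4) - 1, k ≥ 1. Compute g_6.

14

C(6, 4) = 15, so g_6 = 14.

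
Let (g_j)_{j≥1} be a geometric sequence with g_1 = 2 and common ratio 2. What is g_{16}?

65536

g_j = 2·2^(j-1).
g_{16} = 2·2^15 = 65536.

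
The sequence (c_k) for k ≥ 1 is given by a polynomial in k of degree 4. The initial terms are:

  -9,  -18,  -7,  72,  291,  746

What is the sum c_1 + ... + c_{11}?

1st diffs: -9, 11, 79, 219, 455.
2nd diffs: 20, 68, 140, 236.
3rd diffs: 48, 72, 96.
4th diffs: 24, 24 (constant).
Newton forward-difference form: c_k = -9 + (-9)·C(k-1,1) + 20·C(k-1,2) + 48·C(k-1,3) + 24·C(k-1,4).
Continuing: …, 1557, 2868, 4847, 7686, …, c_{11} = 11601.
Summing k = 1..11 (11 terms) gives 29634.

29634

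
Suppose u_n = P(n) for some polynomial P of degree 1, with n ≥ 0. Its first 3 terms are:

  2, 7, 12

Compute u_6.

1st diffs: 5, 5 (constant).
So u_n = 5n + 2.
Evaluating at n = 6 gives u_6 = 32.

32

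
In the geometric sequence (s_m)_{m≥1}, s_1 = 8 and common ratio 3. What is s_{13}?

s_m = 8·3^(m-1).
s_{13} = 8·3^12 = 4251528.

4251528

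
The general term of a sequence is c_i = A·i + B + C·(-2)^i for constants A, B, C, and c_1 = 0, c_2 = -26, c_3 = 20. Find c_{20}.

-4194350

Plug in i = 1, 2, 3: A + B - 2C = 0; 2A + B + 4C = -26; 3A + B - 8C = 20.
Subtracting the first from the second: A + 6C = -26.
Subtracting the second from the third: A - 12C = 46.
Solving: C = -4, A = -2, then B = -6.
Therefore c_{20} = -40 + (-6) + (-4)·1048576 = -4194350.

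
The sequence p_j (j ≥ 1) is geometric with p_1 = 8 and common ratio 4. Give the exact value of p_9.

524288

p_j = 8·4^(j-1).
p_9 = 8·4^8 = 524288.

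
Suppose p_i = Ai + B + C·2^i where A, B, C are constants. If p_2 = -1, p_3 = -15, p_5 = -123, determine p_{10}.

At i = 2, 3, 5: 2A + B + 4C = -1; 3A + B + 8C = -15; 5A + B + 32C = -123.
Subtracting the first from the second: A + 4C = -14.
Subtracting the second from the third: 2A + 24C = -108.
Solving: C = -5, A = 6, then B = 7.
Therefore p_{10} = 60 + 7 + (-5)·1024 = -5053.

-5053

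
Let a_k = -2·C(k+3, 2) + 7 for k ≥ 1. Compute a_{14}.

-265

C(17, 2) = 136, so a_{14} = -265.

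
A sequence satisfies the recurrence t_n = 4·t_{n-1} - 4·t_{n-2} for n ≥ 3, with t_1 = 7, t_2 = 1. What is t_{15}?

t_3 = -24;  t_4 = -100;  t_5 = -304;  …;  t_{12} = -132096;  t_{13} = -290816;  t_{14} = -634880;  t_{15} = -1376256.
(Characteristic roots are 2 and 2.)

-1376256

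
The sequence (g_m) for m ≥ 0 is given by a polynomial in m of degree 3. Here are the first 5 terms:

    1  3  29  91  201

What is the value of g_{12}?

1st diffs: 2, 26, 62, 110.
2nd diffs: 24, 36, 48.
3rd diffs: 12, 12 (constant).
So g_m = 2m^3 + 6m^2 - 6m + 1.
Evaluating at m = 12 gives g_{12} = 4249.

4249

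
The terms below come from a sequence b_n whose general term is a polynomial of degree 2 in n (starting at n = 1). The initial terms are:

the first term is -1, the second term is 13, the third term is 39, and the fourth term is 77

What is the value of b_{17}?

1st diffs: 14, 26, 38.
2nd diffs: 12, 12 (constant).
Newton forward-difference form: b_n = -1 + 14·C(n-1,1) + 12·C(n-1,2).
At n = 17: n-1 = 16, so b_{17} = -1 + 224 + 1440 = 1663.

1663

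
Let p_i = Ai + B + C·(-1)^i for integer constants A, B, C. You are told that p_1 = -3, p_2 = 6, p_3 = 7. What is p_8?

Plug in i = 1, 2, 3: A + B - C = -3; 2A + B + C = 6; 3A + B - C = 7.
Subtracting the first from the second: A + 2C = 9.
Subtracting the second from the third: A - 2C = 1.
Solving: C = 2, A = 5, then B = -6.
Therefore p_8 = 40 + (-6) + 2·1 = 36.

36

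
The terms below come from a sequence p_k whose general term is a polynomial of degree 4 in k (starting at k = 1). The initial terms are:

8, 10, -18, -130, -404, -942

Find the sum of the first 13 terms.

-77818

1st diffs: 2, -28, -112, -274, -538.
2nd diffs: -30, -84, -162, -264.
3rd diffs: -54, -78, -102.
4th diffs: -24, -24 (constant).
Newton forward-difference form: p_k = 8 + 2·C(k-1,1) + (-30)·C(k-1,2) + (-54)·C(k-1,3) + (-24)·C(k-1,4).
Continuing: …, -1870, -3338, -5520, -8614, …, p_{13} = -25708.
Summing k = 1..13 (13 terms) gives -77818.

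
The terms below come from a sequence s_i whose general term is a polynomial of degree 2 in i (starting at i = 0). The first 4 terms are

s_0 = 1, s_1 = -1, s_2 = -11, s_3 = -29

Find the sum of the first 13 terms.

-2431

1st diffs: -2, -10, -18.
2nd diffs: -8, -8 (constant).
So s_i = -4i^2 + 2i + 1.
Continuing: …, -55, -89, -131, -181, …, s_{12} = -551.
Summing i = 0..12 (13 terms) gives -2431.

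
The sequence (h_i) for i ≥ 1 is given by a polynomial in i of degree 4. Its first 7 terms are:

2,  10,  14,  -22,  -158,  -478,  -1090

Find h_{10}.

-6118

1st diffs: 8, 4, -36, -136, -320, -612.
2nd diffs: -4, -40, -100, -184, -292.
3rd diffs: -36, -60, -84, -108.
4th diffs: -24, -24, -24 (constant).
Newton forward-difference form: h_i = 2 + 8·C(i-1,1) + (-4)·C(i-1,2) + (-36)·C(i-1,3) + (-24)·C(i-1,4).
At i = 10: i-1 = 9, so h_{10} = 2 + 72 - 144 - 3024 - 3024 = -6118.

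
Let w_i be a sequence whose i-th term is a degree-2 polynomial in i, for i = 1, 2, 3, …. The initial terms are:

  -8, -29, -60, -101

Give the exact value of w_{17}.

1st diffs: -21, -31, -41.
2nd diffs: -10, -10 (constant).
Newton forward-difference form: w_i = -8 + (-21)·C(i-1,1) + (-10)·C(i-1,2).
At i = 17: i-1 = 16, so w_{17} = -8 - 336 - 1200 = -1544.

-1544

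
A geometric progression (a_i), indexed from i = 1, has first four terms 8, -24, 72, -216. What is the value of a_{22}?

-83682825624

Common ratio r = -3.
a_i = 8·(-3)^(i-1).
a_{22} = 8·(-3)^21 = -83682825624.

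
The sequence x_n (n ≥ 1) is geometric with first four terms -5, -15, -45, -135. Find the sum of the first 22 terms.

-78452649020

Common ratio r = 3.
x_n = (-5)·3^(n-1).
S = (-5)·(3^22 - 1)/(3 - 1) = (-5)·(31381059609 - 1)/(2) = -78452649020.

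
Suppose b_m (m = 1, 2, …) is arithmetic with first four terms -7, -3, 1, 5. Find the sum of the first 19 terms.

Common difference d = 4.
b_m = -7 + (m - 1)·4.
b_{19} = 65; S = 19·(-7 + 65)/2 = 551.

551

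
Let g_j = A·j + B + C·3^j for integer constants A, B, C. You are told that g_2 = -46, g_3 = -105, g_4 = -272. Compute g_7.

Plug in j = 2, 3, 4: 2A + B + 9C = -46; 3A + B + 27C = -105; 4A + B + 81C = -272.
Subtracting the first from the second: A + 18C = -59.
Subtracting the second from the third: A + 54C = -167.
Solving: C = -3, A = -5, then B = -9.
Hence g_7 = -5·7 + (-9) + (-3)·2187 = -6605.

-6605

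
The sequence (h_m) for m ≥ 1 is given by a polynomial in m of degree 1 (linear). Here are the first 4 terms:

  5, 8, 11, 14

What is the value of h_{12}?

38

1st diffs: 3, 3, 3 (constant).
So h_m = 3m + 2.
Evaluating at m = 12 gives h_{12} = 38.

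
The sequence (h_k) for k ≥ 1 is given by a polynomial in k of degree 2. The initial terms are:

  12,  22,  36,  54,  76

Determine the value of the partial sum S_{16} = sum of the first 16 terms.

3632

1st diffs: 10, 14, 18, 22.
2nd diffs: 4, 4, 4 (constant).
Newton forward-difference form: h_k = 12 + 10·C(k-1,1) + 4·C(k-1,2).
Continuing: …, 102, 132, 166, 204, …, h_{16} = 582.
Summing k = 1..16 (16 terms) gives 3632.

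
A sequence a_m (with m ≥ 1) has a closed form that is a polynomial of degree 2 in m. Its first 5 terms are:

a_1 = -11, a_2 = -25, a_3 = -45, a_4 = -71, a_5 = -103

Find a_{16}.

-851

1st diffs: -14, -20, -26, -32.
2nd diffs: -6, -6, -6 (constant).
So a_m = -3m^2 - 5m - 3.
Evaluating at m = 16 gives a_{16} = -851.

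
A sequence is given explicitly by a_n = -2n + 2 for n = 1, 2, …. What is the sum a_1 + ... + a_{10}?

-90

Over n = 1..10: Σn = 55.
Total = (-2)·55 + (2)·10 = -90.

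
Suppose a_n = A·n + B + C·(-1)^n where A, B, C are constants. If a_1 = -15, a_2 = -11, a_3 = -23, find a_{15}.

-71

At n = 1, 2, 3: A + B - C = -15; 2A + B + C = -11; 3A + B - C = -23.
Subtracting the first from the second: A + 2C = 4.
Subtracting the second from the third: A - 2C = -12.
Solving: C = 4, A = -4, then B = -7.
Therefore a_{15} = -60 + (-7) + 4·(-1) = -71.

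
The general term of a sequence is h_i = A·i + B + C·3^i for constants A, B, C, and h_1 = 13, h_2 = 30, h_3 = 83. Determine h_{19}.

The three given values yield: A + B + 3C = 13; 2A + B + 9C = 30; 3A + B + 27C = 83.
Subtracting the first from the second: A + 6C = 17.
Subtracting the second from the third: A + 18C = 53.
Solving: C = 3, A = -1, then B = 5.
So h_i = -1·i + 5 + 3·3^i; at i=19 this is 3486784387.

3486784387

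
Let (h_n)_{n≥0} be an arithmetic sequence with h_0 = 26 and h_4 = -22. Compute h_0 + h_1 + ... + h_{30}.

-4774

Common difference d = (-22 - 26) / (4 - 0) = -12.
h_n = 26 + (n - 0)·(-12).
h_{30} = -334; S = 31·(26 + (-334))/2 = -4774.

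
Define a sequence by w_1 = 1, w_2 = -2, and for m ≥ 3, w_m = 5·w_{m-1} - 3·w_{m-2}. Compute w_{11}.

-1627168

Applying the relation repeatedly:
w_3 = -13; w_4 = -59; w_5 = -256; w_6 = -1103; w_7 = -4747; w_8 = -20426; w_9 = -87889; w_{10} = -378167; w_{11} = -1627168.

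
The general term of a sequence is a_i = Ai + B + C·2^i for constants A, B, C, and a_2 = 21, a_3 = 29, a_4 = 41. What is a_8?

297

Plug in i = 2, 3, 4: 2A + B + 4C = 21; 3A + B + 8C = 29; 4A + B + 16C = 41.
Subtracting the first from the second: A + 4C = 8.
Subtracting the second from the third: A + 8C = 12.
Solving: C = 1, A = 4, then B = 9.
Hence a_8 = 4·8 + 9 + 1·256 = 297.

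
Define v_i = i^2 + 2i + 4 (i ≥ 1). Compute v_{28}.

844

v_{28} = 1·28^2 + 2·28 + 4 = 844.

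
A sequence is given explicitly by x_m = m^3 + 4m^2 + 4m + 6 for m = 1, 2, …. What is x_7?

573

x_7 = 1·7^3 + 4·7^2 + 4·7 + 6 = 573.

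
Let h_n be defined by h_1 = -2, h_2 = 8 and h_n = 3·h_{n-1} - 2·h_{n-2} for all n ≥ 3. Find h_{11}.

10228

Applying the relation repeatedly:
h_3 = 28; h_4 = 68; h_5 = 148; h_6 = 308; h_7 = 628; h_8 = 1268; h_9 = 2548; h_{10} = 5108; h_{11} = 10228.
(Characteristic roots are 2 and 1.)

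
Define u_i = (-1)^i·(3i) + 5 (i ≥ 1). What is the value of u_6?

(-1)^6 = 1; 3i at i=6 is 18; so u_6 = 23.

23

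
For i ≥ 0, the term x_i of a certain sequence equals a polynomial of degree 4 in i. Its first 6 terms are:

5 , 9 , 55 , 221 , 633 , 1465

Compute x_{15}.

1st diffs: 4, 46, 166, 412, 832.
2nd diffs: 42, 120, 246, 420.
3rd diffs: 78, 126, 174.
4th diffs: 48, 48 (constant).
Newton forward-difference form: x_i = 5 + 4·C(i,1) + 42·C(i,2) + 78·C(i,3) + 48·C(i,4).
At i = 15: i = 15, so x_{15} = 5 + 60 + 4410 + 35490 + 65520 = 105485.

105485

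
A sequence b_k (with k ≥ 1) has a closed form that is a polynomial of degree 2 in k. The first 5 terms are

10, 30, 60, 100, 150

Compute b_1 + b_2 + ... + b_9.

1650

1st diffs: 20, 30, 40, 50.
2nd diffs: 10, 10, 10 (constant).
Newton forward-difference form: b_k = 10 + 20·C(k-1,1) + 10·C(k-1,2).
Continuing: 210, 280, 360, 450.
Summing k = 1..9 (9 terms) gives 1650.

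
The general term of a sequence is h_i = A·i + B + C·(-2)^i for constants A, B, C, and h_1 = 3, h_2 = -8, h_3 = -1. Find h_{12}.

Write the equations: A + B - 2C = 3; 2A + B + 4C = -8; 3A + B - 8C = -1.
Subtracting the first from the second: A + 6C = -11.
Subtracting the second from the third: A - 12C = 7.
Solving: C = -1, A = -5, then B = 6.
Therefore h_{12} = -60 + 6 + (-1)·4096 = -4150.

-4150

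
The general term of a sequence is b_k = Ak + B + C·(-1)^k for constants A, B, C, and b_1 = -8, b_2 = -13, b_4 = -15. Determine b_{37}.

-44

At k = 1, 2, 4: A + B - C = -8; 2A + B + C = -13; 4A + B + C = -15.
Subtracting the first from the second: A + 2C = -5.
Subtracting the second from the third: 2A = -2.
Solving: C = -2, A = -1, then B = -9.
Therefore b_{37} = -37 + (-9) + (-2)·(-1) = -44.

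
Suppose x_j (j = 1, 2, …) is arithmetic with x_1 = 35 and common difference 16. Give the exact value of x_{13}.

x_j = 35 + (j - 1)·16.
x_{13} = 35 + 12·16 = 227.

227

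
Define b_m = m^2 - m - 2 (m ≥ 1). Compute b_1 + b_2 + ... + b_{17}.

1598

Over m = 1..17: Σm = 153, Σm² = 1785.
Total = (1)·1785 + (-1)·153 + (-2)·17 = 1598.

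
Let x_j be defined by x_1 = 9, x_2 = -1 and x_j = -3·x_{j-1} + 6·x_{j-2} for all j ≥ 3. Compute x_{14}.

-495959841

Compute successive terms:
x_3 = 57  x_4 = -177  x_5 = 873  …  x_{11} = 5933817  x_{12} = -25943409  x_{13} = 113433129  x_{14} = -495959841.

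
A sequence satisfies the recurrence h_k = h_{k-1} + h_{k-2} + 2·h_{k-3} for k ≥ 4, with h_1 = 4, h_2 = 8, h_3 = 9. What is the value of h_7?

Step forward from the initial values:
h_4 = 25, h_5 = 50, h_6 = 93, h_7 = 193.

193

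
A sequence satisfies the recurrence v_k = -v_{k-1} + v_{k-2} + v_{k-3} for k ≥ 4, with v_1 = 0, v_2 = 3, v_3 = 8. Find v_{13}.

48

Applying the relation repeatedly:
v_4 = -5; v_5 = 16; v_6 = -13; v_7 = 24; v_8 = -21; v_9 = 32; v_{10} = -29; v_{11} = 40; v_{12} = -37; v_{13} = 48.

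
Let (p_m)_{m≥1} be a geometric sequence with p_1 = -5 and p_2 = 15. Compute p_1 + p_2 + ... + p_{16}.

53808400

Common ratio r = -3.
p_m = (-5)·(-3)^(m-1).
S = (-5)·((-3)^16 - 1)/(-3 - 1) = (-5)·(43046721 - 1)/(-4) = 53808400.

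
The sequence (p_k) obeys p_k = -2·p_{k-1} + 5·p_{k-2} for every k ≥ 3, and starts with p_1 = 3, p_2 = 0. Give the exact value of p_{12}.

-730230

Applying the relation repeatedly:
p_3 = 15, p_4 = -30, p_5 = 135, p_6 = -420, p_7 = 1515, p_8 = -5130, p_9 = 17835, p_{10} = -61320, p_{11} = 211815, p_{12} = -730230.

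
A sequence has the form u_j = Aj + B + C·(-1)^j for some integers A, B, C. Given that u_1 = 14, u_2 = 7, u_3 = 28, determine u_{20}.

133

At j = 1, 2, 3: A + B - C = 14; 2A + B + C = 7; 3A + B - C = 28.
Subtracting the first from the second: A + 2C = -7.
Subtracting the second from the third: A - 2C = 21.
Solving: C = -7, A = 7, then B = 0.
So u_j = 7·j + 0 + (-7)·(-1)^j; at j=20 this is 133.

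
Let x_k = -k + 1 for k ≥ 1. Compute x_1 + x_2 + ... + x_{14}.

Over k = 1..14: Σk = 105.
Total = (-1)·105 + (1)·14 = -91.

-91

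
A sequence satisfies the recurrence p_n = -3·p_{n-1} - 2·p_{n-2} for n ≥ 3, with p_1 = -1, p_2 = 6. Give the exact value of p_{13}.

-20476

Iterate the recurrence:
p_3 = -16; p_4 = 36; p_5 = -76; …; p_{10} = 2556; p_{11} = -5116; p_{12} = 10236; p_{13} = -20476.
(Characteristic roots are -1 and -2.)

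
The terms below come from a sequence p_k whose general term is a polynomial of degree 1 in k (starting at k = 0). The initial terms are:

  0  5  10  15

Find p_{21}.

1st diffs: 5, 5, 5 (constant).
So p_k = 5k.
Evaluating at k = 21 gives p_{21} = 105.

105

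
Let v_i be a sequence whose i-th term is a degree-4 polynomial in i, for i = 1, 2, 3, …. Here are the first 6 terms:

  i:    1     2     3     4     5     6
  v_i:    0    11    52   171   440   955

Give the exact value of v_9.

5296

1st diffs: 11, 41, 119, 269, 515.
2nd diffs: 30, 78, 150, 246.
3rd diffs: 48, 72, 96.
4th diffs: 24, 24 (constant).
Newton forward-difference form: v_i = 11·C(i-1,1) + 30·C(i-1,2) + 48·C(i-1,3) + 24·C(i-1,4).
At i = 9: i-1 = 8, so v_9 = 88 + 840 + 2688 + 1680 = 5296.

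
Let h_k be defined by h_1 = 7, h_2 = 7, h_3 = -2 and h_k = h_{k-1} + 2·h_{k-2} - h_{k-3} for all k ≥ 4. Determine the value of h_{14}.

-97

Applying the relation repeatedly:
h_4 = 5  h_5 = -6  h_6 = 6  …  h_{11} = -45  h_{12} = -16  h_{13} = -110  h_{14} = -97.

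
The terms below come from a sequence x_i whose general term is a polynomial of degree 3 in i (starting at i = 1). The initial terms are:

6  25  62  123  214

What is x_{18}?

1st diffs: 19, 37, 61, 91.
2nd diffs: 18, 24, 30.
3rd diffs: 6, 6 (constant).
Newton forward-difference form: x_i = 6 + 19·C(i-1,1) + 18·C(i-1,2) + 6·C(i-1,3).
At i = 18: i-1 = 17, so x_{18} = 6 + 323 + 2448 + 4080 = 6857.

6857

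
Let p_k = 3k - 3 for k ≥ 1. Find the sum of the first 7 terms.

63

Over k = 1..7: Σk = 28.
Total = (3)·28 + (-3)·7 = 63.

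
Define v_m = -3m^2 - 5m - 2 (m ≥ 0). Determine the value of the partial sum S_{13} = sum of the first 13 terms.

-2366

Over m = 0..12: Σm = 78, Σm² = 650.
Total = (-3)·650 + (-5)·78 + (-2)·13 = -2366.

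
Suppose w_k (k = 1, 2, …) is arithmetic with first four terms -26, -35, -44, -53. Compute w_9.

Common difference d = -9.
w_k = -26 + (k - 1)·(-9).
w_9 = -26 + 8·(-9) = -98.

-98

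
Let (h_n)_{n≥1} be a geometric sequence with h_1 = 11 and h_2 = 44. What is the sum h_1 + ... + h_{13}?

Common ratio r = 4.
h_n = 11·4^(n-1).
S = 11·(4^13 - 1)/(4 - 1) = 11·(67108864 - 1)/(3) = 246065831.

246065831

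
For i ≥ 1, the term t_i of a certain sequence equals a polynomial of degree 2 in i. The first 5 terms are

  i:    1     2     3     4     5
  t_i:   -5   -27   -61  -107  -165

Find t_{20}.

-2475

1st diffs: -22, -34, -46, -58.
2nd diffs: -12, -12, -12 (constant).
Newton forward-difference form: t_i = -5 + (-22)·C(i-1,1) + (-12)·C(i-1,2).
At i = 20: i-1 = 19, so t_{20} = -5 - 418 - 2052 = -2475.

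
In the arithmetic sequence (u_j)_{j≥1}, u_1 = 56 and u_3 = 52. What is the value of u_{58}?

Common difference d = (52 - 56) / (3 - 1) = -2.
u_j = 56 + (j - 1)·(-2).
u_{58} = 56 + 57·(-2) = -58.

-58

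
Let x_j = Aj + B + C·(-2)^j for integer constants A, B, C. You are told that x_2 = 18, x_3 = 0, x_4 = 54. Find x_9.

-972

The three given values yield: 2A + B + 4C = 18; 3A + B - 8C = 0; 4A + B + 16C = 54.
Subtracting the first from the second: A - 12C = -18.
Subtracting the second from the third: A + 24C = 54.
Solving: C = 2, A = 6, then B = -2.
Hence x_9 = 6·9 + (-2) + 2·(-512) = -972.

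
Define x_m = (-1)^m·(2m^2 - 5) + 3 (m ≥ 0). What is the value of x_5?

-42

(-1)^5 = -1; 2m^2 - 5 at m=5 is 45; so x_5 = -42.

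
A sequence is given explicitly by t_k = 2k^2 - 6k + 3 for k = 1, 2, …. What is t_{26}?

1199

t_{26} = 2·26^2 - 6·26 + 3 = 1199.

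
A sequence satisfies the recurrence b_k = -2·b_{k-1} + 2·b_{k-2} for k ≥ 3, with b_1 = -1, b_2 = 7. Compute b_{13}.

-385984

Step forward from the initial values:
b_3 = -16  b_4 = 46  b_5 = -124  …  b_{10} = 18928  b_{11} = -51712  b_{12} = 141280  b_{13} = -385984.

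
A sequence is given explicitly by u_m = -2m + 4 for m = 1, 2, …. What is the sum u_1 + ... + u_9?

Over m = 1..9: Σm = 45.
Total = (-2)·45 + (4)·9 = -54.

-54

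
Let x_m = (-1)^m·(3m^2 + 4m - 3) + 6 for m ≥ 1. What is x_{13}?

(-1)^13 = -1; 3m^2 + 4m - 3 at m=13 is 556; so x_{13} = -550.

-550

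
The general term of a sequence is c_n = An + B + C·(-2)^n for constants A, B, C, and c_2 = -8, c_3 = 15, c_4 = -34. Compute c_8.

Plug in n = 2, 3, 4: 2A + B + 4C = -8; 3A + B - 8C = 15; 4A + B + 16C = -34.
Subtracting the first from the second: A - 12C = 23.
Subtracting the second from the third: A + 24C = -49.
Solving: C = -2, A = -1, then B = 2.
Therefore c_8 = -8 + 2 + (-2)·256 = -518.

-518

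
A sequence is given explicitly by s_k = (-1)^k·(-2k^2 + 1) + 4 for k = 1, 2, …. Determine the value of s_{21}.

(-1)^21 = -1; -2k^2 + 1 at k=21 is -881; so s_{21} = 885.

885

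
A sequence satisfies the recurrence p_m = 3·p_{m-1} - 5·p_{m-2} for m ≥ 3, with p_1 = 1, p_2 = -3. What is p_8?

Iterate the recurrence:
p_3 = -14  p_4 = -27  p_5 = -11  p_6 = 102  p_7 = 361  p_8 = 573.

573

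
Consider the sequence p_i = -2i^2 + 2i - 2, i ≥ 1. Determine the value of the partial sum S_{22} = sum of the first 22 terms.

-7128

Over i = 1..22: Σi = 253, Σi² = 3795.
Total = (-2)·3795 + (2)·253 + (-2)·22 = -7128.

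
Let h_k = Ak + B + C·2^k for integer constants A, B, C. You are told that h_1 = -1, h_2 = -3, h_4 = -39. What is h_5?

-97

Plug in k = 1, 2, 4: A + B + 2C = -1; 2A + B + 4C = -3; 4A + B + 16C = -39.
Subtracting the first from the second: A + 2C = -2.
Subtracting the second from the third: 2A + 12C = -36.
Solving: C = -4, A = 6, then B = 1.
So h_k = 6·k + 1 + (-4)·2^k; at k=5 this is -97.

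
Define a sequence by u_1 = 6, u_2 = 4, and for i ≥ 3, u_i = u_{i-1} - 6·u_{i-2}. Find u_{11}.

24616

Iterate the recurrence:
u_3 = -32, u_4 = -56, u_5 = 136, u_6 = 472, u_7 = -344, u_8 = -3176, u_9 = -1112, u_{10} = 17944, u_{11} = 24616.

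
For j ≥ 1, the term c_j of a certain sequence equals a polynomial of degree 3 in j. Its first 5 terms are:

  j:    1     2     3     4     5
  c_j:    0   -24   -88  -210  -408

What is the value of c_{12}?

-5434

1st diffs: -24, -64, -122, -198.
2nd diffs: -40, -58, -76.
3rd diffs: -18, -18 (constant).
Newton forward-difference form: c_j = (-24)·C(j-1,1) + (-40)·C(j-1,2) + (-18)·C(j-1,3).
At j = 12: j-1 = 11, so c_{12} = -264 - 2200 - 2970 = -5434.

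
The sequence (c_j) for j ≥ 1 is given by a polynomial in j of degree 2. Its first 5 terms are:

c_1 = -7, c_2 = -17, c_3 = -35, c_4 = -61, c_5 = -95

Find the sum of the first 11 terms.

1st diffs: -10, -18, -26, -34.
2nd diffs: -8, -8, -8 (constant).
Newton forward-difference form: c_j = -7 + (-10)·C(j-1,1) + (-8)·C(j-1,2).
Continuing: …, -137, -187, -245, -311, …, c_{11} = -467.
Summing j = 1..11 (11 terms) gives -1947.

-1947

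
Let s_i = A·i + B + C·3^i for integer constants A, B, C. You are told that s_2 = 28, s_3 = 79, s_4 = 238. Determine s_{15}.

The three given values yield: 2A + B + 9C = 28; 3A + B + 27C = 79; 4A + B + 81C = 238.
Subtracting the first from the second: A + 18C = 51.
Subtracting the second from the third: A + 54C = 159.
Solving: C = 3, A = -3, then B = 7.
Hence s_{15} = -3·15 + 7 + 3·14348907 = 43046683.

43046683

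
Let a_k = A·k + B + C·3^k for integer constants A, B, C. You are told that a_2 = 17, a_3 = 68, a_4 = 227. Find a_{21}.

31381059542

Write the equations: 2A + B + 9C = 17; 3A + B + 27C = 68; 4A + B + 81C = 227.
Subtracting the first from the second: A + 18C = 51.
Subtracting the second from the third: A + 54C = 159.
Solving: C = 3, A = -3, then B = -4.
Hence a_{21} = -3·21 + (-4) + 3·10460353203 = 31381059542.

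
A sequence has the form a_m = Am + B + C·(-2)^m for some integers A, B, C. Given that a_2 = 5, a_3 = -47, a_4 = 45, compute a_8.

989

The three given values yield: 2A + B + 4C = 5; 3A + B - 8C = -47; 4A + B + 16C = 45.
Subtracting the first from the second: A - 12C = -52.
Subtracting the second from the third: A + 24C = 92.
Solving: C = 4, A = -4, then B = -3.
So a_m = -4·m + (-3) + 4·(-2)^m; at m=8 this is 989.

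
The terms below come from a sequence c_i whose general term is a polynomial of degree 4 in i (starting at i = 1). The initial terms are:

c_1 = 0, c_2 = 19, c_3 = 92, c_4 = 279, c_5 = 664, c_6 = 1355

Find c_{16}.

1st diffs: 19, 73, 187, 385, 691.
2nd diffs: 54, 114, 198, 306.
3rd diffs: 60, 84, 108.
4th diffs: 24, 24 (constant).
Newton forward-difference form: c_i = 19·C(i-1,1) + 54·C(i-1,2) + 60·C(i-1,3) + 24·C(i-1,4).
At i = 16: i-1 = 15, so c_{16} = 285 + 5670 + 27300 + 32760 = 66015.

66015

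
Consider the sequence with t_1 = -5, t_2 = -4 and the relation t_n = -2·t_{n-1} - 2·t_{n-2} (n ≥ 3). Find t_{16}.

t_3 = 18, t_4 = -28, t_5 = 20, …, t_{13} = 320, t_{14} = 256, t_{15} = -1152, t_{16} = 1792.

1792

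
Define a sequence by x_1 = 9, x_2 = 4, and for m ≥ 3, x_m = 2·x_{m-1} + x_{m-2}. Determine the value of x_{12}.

44366

Step forward from the initial values:
x_3 = 17; x_4 = 38; x_5 = 93; x_6 = 224; x_7 = 541; x_8 = 1306; x_9 = 3153; x_{10} = 7612; x_{11} = 18377; x_{12} = 44366.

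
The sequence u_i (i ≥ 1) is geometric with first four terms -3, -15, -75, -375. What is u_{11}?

Common ratio r = 5.
u_i = (-3)·5^(i-1).
u_{11} = (-3)·5^10 = -29296875.

-29296875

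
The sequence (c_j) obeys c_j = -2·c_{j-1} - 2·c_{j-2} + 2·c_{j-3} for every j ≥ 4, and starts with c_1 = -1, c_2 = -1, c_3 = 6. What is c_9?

Applying the relation repeatedly:
c_4 = -12, c_5 = 10, c_6 = 16, c_7 = -76, c_8 = 140, c_9 = -96.

-96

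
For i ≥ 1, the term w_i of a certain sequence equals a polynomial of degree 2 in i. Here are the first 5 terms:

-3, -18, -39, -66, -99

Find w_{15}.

-759

1st diffs: -15, -21, -27, -33.
2nd diffs: -6, -6, -6 (constant).
Newton forward-difference form: w_i = -3 + (-15)·C(i-1,1) + (-6)·C(i-1,2).
At i = 15: i-1 = 14, so w_{15} = -3 - 210 - 546 = -759.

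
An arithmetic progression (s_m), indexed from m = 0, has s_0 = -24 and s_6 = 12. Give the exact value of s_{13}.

54

Common difference d = (12 - (-24)) / (6 - 0) = 6.
s_m = -24 + (m - 0)·6.
s_{13} = -24 + 13·6 = 54.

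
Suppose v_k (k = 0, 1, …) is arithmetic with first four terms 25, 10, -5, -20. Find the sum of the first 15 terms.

-1200

Common difference d = -15.
v_k = 25 + (k - 0)·(-15).
v_{14} = -185; S = 15·(25 + (-185))/2 = -1200.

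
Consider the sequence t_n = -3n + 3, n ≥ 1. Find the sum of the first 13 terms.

-234

Over n = 1..13: Σn = 91.
Total = (-3)·91 + (3)·13 = -234.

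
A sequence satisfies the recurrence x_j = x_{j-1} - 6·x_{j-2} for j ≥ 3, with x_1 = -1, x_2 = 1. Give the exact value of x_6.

Compute successive terms:
x_3 = 7;  x_4 = 1;  x_5 = -41;  x_6 = -47.

-47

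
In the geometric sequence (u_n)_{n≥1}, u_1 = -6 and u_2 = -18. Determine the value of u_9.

-39366

Common ratio r = 3.
u_n = (-6)·3^(n-1).
u_9 = (-6)·3^8 = -39366.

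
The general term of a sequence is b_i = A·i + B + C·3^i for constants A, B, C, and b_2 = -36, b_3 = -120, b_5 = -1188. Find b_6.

Write the equations: 2A + B + 9C = -36; 3A + B + 27C = -120; 5A + B + 243C = -1188.
Subtracting the first from the second: A + 18C = -84.
Subtracting the second from the third: 2A + 216C = -1068.
Solving: C = -5, A = 6, then B = -3.
Therefore b_6 = 36 + (-3) + (-5)·729 = -3612.

-3612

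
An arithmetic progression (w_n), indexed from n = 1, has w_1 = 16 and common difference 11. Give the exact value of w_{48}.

533

w_n = 16 + (n - 1)·11.
w_{48} = 16 + 47·11 = 533.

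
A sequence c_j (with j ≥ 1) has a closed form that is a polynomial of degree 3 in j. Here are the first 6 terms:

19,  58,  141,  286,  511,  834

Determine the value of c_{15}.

11121

1st diffs: 39, 83, 145, 225, 323.
2nd diffs: 44, 62, 80, 98.
3rd diffs: 18, 18, 18 (constant).
So c_j = 3j^3 + 4j^2 + 6j + 6.
Evaluating at j = 15 gives c_{15} = 11121.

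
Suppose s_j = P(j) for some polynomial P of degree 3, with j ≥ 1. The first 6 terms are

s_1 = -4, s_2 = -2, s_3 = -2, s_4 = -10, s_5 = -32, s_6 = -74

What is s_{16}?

-2914

1st diffs: 2, 0, -8, -22, -42.
2nd diffs: -2, -8, -14, -20.
3rd diffs: -6, -6, -6 (constant).
Newton forward-difference form: s_j = -4 + 2·C(j-1,1) + (-2)·C(j-1,2) + (-6)·C(j-1,3).
At j = 16: j-1 = 15, so s_{16} = -4 + 30 - 210 - 2730 = -2914.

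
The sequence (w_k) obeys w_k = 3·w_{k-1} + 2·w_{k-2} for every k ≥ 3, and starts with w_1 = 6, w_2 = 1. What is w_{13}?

Iterate the recurrence:
w_3 = 15;  w_4 = 47;  w_5 = 171;  …;  w_{10} = 97711;  w_{11} = 348003;  w_{12} = 1239431;  w_{13} = 4414299.

4414299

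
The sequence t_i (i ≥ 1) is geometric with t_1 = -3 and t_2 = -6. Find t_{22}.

Common ratio r = 2.
t_i = (-3)·2^(i-1).
t_{22} = (-3)·2^21 = -6291456.

-6291456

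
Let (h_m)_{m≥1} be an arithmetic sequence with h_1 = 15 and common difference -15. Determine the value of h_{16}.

-210

h_m = 15 + (m - 1)·(-15).
h_{16} = 15 + 15·(-15) = -210.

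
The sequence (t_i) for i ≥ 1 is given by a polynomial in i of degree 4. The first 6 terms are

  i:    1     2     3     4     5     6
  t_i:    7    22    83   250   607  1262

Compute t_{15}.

1st diffs: 15, 61, 167, 357, 655.
2nd diffs: 46, 106, 190, 298.
3rd diffs: 60, 84, 108.
4th diffs: 24, 24 (constant).
Newton forward-difference form: t_i = 7 + 15·C(i-1,1) + 46·C(i-1,2) + 60·C(i-1,3) + 24·C(i-1,4).
At i = 15: i-1 = 14, so t_{15} = 7 + 210 + 4186 + 21840 + 24024 = 50267.

50267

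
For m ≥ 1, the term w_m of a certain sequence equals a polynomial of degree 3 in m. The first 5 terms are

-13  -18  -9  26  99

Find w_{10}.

1st diffs: -5, 9, 35, 73.
2nd diffs: 14, 26, 38.
3rd diffs: 12, 12 (constant).
So w_m = 2m^3 - 5m^2 - 4m - 6.
Evaluating at m = 10 gives w_{10} = 1454.

1454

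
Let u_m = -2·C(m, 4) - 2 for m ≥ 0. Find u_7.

-72

C(7, 4) = 35, so u_7 = -72.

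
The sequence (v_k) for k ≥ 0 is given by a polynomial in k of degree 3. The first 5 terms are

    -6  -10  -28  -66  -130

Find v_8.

-766

1st diffs: -4, -18, -38, -64.
2nd diffs: -14, -20, -26.
3rd diffs: -6, -6 (constant).
Newton forward-difference form: v_k = -6 + (-4)·C(k,1) + (-14)·C(k,2) + (-6)·C(k,3).
At k = 8: k = 8, so v_8 = -6 - 32 - 392 - 336 = -766.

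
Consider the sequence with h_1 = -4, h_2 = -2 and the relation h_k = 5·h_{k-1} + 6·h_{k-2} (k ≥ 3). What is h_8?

Step forward from the initial values:
h_3 = -34  h_4 = -182  h_5 = -1114  h_6 = -6662  h_7 = -39994  h_8 = -239942.
(Characteristic roots are 6 and -1.)

-239942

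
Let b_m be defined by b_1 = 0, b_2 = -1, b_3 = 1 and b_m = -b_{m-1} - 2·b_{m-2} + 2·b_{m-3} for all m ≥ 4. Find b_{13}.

b_4 = 1, b_5 = -5, b_6 = 5, b_7 = 7, b_8 = -27, b_9 = 23, b_{10} = 45, b_{11} = -145, b_{12} = 101, b_{13} = 279.

279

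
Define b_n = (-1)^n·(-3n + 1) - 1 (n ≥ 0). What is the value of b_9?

25

(-1)^9 = -1; -3n + 1 at n=9 is -26; so b_9 = 25.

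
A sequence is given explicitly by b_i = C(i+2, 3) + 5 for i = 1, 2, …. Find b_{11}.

C(13, 3) = 286, so b_{11} = 291.

291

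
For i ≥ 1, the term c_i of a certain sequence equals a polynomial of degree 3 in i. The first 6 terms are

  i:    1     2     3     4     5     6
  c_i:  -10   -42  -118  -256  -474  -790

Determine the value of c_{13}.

1st diffs: -32, -76, -138, -218, -316.
2nd diffs: -44, -62, -80, -98.
3rd diffs: -18, -18, -18 (constant).
So c_i = -3i^3 - 4i^2 + i - 4.
Evaluating at i = 13 gives c_{13} = -7258.

-7258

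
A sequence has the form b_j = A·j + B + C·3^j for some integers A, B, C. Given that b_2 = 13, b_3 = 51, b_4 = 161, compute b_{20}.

Plug in j = 2, 3, 4: 2A + B + 9C = 13; 3A + B + 27C = 51; 4A + B + 81C = 161.
Subtracting the first from the second: A + 18C = 38.
Subtracting the second from the third: A + 54C = 110.
Solving: C = 2, A = 2, then B = -9.
Hence b_{20} = 2·20 + (-9) + 2·3486784401 = 6973568833.

6973568833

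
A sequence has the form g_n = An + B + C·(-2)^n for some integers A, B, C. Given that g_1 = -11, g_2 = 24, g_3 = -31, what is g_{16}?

327754

The three given values yield: A + B - 2C = -11; 2A + B + 4C = 24; 3A + B - 8C = -31.
Subtracting the first from the second: A + 6C = 35.
Subtracting the second from the third: A - 12C = -55.
Solving: C = 5, A = 5, then B = -6.
Therefore g_{16} = 80 + (-6) + 5·65536 = 327754.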